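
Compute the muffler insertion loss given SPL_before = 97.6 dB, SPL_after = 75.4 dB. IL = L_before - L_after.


Insertion loss = SPL without muffler - SPL with muffler
IL = 97.6 - 75.4 = 22.2 dB


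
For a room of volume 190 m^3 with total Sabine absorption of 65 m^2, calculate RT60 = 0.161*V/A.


RT60 = 0.161 * 190 / 65 = 0.47062 s


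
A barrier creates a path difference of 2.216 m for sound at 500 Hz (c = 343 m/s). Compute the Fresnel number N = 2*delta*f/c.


N = 2*delta*f/c = 2*delta/lambda, where lambda = c/f
lambda = 343 / 500 = 0.686 m
N = 2 * 2.216 / 0.686 = 6.4606


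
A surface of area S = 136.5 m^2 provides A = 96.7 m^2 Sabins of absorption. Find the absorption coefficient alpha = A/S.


Absorption coefficient = absorbed power / incident power
alpha = A / S = 96.7 / 136.5 = 0.70842


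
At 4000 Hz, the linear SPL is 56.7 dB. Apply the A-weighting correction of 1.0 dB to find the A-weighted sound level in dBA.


A-weighting table: 4000 Hz -> 1.0 dB correction
SPL_A = SPL + correction = 56.7 + (1.0) = 57.7 dBA


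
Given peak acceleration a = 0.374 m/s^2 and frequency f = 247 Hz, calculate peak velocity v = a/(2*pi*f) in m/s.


omega = 2*pi*f = 2*pi*247 = 1551.95 rad/s
v = a / omega = 0.374 / 1551.95 = 0.00024099 m/s


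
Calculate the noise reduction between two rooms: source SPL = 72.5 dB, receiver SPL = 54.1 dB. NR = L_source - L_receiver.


NR = L_source - L_receiver (difference between source and receiving room levels)
NR = 72.5 - 54.1 = 18.4 dB


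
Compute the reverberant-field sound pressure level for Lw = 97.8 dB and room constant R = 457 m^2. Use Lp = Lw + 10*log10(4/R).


4/R = 4/457 = 0.00875274
Lp = 97.8 + 10*log10(0.00875274) = 77.221 dB


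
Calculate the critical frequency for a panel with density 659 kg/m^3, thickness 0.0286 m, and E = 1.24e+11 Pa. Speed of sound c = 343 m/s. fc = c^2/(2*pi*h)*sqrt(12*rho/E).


12*rho/E = 12*659/1.24e+11 = 6.37742e-08
sqrt(12*rho/E) = sqrt(6.37742e-08) = 0.000252536
c^2/(2*pi*h) = 343^2/(2*pi*0.0286) = 654700
fc = 654700 * 0.000252536 = 165.34 Hz


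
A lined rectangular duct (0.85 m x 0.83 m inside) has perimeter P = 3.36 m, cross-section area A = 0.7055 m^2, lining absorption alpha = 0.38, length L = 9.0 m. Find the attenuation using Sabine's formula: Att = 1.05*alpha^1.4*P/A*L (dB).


alpha^1.4 = 0.38^1.4 = 0.258046
Attenuation rate = 1.05 * alpha^1.4 * P / A
= 1.05 * 0.258046 * 3.36 / 0.7055 = 1.29041 dB/m
Total Att = 1.29041 * 9.0 = 11.614 dB


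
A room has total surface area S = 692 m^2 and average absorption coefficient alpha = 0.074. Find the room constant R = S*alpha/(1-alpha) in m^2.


R = 692 * 0.074 / (1 - 0.074) = 55.3 m^2


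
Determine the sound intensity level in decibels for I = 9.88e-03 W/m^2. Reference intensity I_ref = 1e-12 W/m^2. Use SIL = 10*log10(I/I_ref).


I / I_ref = 9.88e-03 / 1e-12 = 9.88e+09
SIL = 10 * log10(9.88e+09) = 99.948 dB


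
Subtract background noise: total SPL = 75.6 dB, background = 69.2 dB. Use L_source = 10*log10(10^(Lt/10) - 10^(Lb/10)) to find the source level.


10^(75.6/10) = 3.63078e+07
10^(69.2/10) = 8.31764e+06
Difference = 3.63078e+07 - 8.31764e+06 = 2.79902e+07
L_source = 10*log10(2.79902e+07) = 74.47 dB


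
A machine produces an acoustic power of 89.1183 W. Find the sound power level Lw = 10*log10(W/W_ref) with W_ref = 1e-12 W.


W / W_ref = 89.1183 / 1e-12 = 8.91183e+13
Lw = 10 * log10(8.91183e+13) = 139.5 dB


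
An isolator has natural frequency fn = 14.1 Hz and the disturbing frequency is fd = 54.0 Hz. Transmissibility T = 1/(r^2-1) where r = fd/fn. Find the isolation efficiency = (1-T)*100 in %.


r = 54.0 / 14.1 = 3.82979
r^2 - 1 = 3.82979^2 - 1 = 13.6673
T = 1/13.6673 = 0.0731673
Efficiency = (1 - 0.0731673)*100 = 92.683 %


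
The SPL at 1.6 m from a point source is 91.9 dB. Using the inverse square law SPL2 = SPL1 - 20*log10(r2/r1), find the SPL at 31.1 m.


r2/r1 = 31.1/1.6 = 19.4375
Correction = 20*log10(19.4375) = 25.7728 dB
SPL2 = 91.9 - 25.7728 = 66.127 dB


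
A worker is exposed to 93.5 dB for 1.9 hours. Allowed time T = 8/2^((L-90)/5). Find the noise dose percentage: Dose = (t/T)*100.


T_allowed = 8 / 2^((93.5 - 90)/5) = 4.92458 hr
Dose = 1.9 / 4.92458 * 100 = 38.582 %


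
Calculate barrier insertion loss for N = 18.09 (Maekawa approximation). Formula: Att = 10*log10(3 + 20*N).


3 + 20*N = 3 + 20*18.09 = 364.8
Att = 10*log10(364.8) = 25.621 dB


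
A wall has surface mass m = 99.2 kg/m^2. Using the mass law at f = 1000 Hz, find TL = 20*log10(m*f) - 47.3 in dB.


m * f = 99.2 * 1000 = 99200
20*log10(99200) = 99.9302 dB
TL = 99.9302 - 47.3 = 52.63 dB


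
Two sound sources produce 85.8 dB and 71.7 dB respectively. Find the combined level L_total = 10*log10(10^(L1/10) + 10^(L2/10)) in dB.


10^(85.8/10) = 3.80189e+08
10^(71.7/10) = 1.47911e+07
Sum = 3.80189e+08 + 1.47911e+07 = 3.9498e+08
L_total = 10*log10(3.9498e+08) = 85.966 dB


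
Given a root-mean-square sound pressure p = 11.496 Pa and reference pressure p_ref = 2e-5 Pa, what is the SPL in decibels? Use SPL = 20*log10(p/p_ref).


p / p_ref = 11.496 / 2e-5 = 574800
SPL = 20 * log10(574800) = 115.19 dB


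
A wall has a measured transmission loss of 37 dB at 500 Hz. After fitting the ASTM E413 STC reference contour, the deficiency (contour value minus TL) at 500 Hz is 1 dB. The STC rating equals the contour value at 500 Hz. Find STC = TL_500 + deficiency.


By ASTM E413, STC = value of the fitted reference contour at 500 Hz.
Contour value at 500 Hz = TL_500 + deficiency = 37 + 1 = 38
STC = 38


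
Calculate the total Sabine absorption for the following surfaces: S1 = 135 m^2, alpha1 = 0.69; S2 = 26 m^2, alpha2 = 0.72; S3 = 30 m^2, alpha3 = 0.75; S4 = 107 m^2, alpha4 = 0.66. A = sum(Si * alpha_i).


135 * 0.69 = 93.15
26 * 0.72 = 18.72
30 * 0.75 = 22.5
107 * 0.66 = 70.62
A_total = 93.15 + 18.72 + 22.5 + 70.62 = 204.99 m^2


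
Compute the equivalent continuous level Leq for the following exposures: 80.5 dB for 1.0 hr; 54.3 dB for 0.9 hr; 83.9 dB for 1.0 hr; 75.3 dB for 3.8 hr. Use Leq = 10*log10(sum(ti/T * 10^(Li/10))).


T_total = 1.0 + 0.9 + 1.0 + 3.8 = 6.7 hr
(1.0/6.7) * 10^(80.5/10) = 1.67465e+07
(0.9/6.7) * 10^(54.3/10) = 36154.9
(1.0/6.7) * 10^(83.9/10) = 3.66374e+07
(3.8/6.7) * 10^(75.3/10) = 1.9218e+07
Sum = 1.67465e+07 + 36154.9 + 3.66374e+07 + 1.9218e+07 = 7.26381e+07
Leq = 10*log10(7.26381e+07) = 78.612 dB


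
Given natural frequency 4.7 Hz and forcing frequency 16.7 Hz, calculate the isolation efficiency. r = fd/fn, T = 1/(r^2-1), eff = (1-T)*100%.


r = 16.7 / 4.7 = 3.55319
r^2 - 1 = 3.55319^2 - 1 = 11.6252
T = 1/11.6252 = 0.08602
Efficiency = (1 - 0.08602)*100 = 91.398 %


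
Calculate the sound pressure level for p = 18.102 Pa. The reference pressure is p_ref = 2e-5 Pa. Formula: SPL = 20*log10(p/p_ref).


p / p_ref = 18.102 / 2e-5 = 905100
SPL = 20 * log10(905100) = 119.13 dB


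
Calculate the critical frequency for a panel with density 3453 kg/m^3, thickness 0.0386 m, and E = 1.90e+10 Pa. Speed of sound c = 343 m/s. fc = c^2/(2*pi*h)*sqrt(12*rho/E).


12*rho/E = 12*3453/1.90e+10 = 2.18084e-06
sqrt(12*rho/E) = sqrt(2.18084e-06) = 0.00147677
c^2/(2*pi*h) = 343^2/(2*pi*0.0386) = 485089
fc = 485089 * 0.00147677 = 716.36 Hz


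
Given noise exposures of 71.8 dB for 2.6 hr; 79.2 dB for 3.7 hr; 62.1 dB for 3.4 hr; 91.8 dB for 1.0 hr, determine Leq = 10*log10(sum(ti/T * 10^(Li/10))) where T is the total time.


T_total = 2.6 + 3.7 + 3.4 + 1.0 = 10.7 hr
(2.6/10.7) * 10^(71.8/10) = 3.67781e+06
(3.7/10.7) * 10^(79.2/10) = 2.87619e+07
(3.4/10.7) * 10^(62.1/10) = 515342
(1.0/10.7) * 10^(91.8/10) = 1.41454e+08
Sum = 3.67781e+06 + 2.87619e+07 + 515342 + 1.41454e+08 = 1.74409e+08
Leq = 10*log10(1.74409e+08) = 82.416 dB


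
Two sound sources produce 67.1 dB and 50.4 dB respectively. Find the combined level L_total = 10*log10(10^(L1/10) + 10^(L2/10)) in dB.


10^(67.1/10) = 5.12861e+06
10^(50.4/10) = 109648
Sum = 5.12861e+06 + 109648 = 5.23826e+06
L_total = 10*log10(5.23826e+06) = 67.192 dB


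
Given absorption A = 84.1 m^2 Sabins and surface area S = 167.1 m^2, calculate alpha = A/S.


Absorption coefficient = absorbed power / incident power
alpha = A / S = 84.1 / 167.1 = 0.50329


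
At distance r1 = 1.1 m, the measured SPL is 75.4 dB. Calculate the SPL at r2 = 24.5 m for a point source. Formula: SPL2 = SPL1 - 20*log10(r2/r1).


r2/r1 = 24.5/1.1 = 22.2727
Correction = 20*log10(22.2727) = 26.9555 dB
SPL2 = 75.4 - 26.9555 = 48.445 dB


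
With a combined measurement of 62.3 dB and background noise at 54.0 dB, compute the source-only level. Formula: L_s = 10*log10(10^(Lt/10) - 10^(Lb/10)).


10^(62.3/10) = 1.69824e+06
10^(54.0/10) = 251189
Difference = 1.69824e+06 - 251189 = 1.44705e+06
L_source = 10*log10(1.44705e+06) = 61.605 dB


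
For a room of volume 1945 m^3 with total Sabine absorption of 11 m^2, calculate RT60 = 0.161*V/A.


RT60 = 0.161 * 1945 / 11 = 28.468 s


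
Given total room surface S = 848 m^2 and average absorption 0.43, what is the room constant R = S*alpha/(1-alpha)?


R = 848 * 0.43 / (1 - 0.43) = 639.72 m^2


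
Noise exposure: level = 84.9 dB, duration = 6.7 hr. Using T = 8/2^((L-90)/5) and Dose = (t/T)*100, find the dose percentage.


T_allowed = 8 / 2^((84.9 - 90)/5) = 16.2234 hr
Dose = 6.7 / 16.2234 * 100 = 41.298 %


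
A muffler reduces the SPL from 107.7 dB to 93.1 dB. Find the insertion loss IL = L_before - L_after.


Insertion loss = SPL without muffler - SPL with muffler
IL = 107.7 - 93.1 = 14.6 dB


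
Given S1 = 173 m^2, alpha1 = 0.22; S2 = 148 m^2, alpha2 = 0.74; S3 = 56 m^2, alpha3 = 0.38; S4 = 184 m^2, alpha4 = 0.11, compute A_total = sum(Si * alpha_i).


173 * 0.22 = 38.06
148 * 0.74 = 109.52
56 * 0.38 = 21.28
184 * 0.11 = 20.24
A_total = 38.06 + 109.52 + 21.28 + 20.24 = 189.1 m^2


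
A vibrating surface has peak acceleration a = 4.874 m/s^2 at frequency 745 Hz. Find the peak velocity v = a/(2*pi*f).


omega = 2*pi*f = 2*pi*745 = 4680.97 rad/s
v = a / omega = 4.874 / 4680.97 = 0.0010412 m/s


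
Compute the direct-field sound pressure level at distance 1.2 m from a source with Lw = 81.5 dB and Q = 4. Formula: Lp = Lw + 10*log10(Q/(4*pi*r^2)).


4*pi*r^2 = 4*pi*1.2^2 = 18.0956 m^2
Q / (4*pi*r^2) = 4 / 18.0956 = 0.221048
Lp = 81.5 + 10*log10(0.221048) = 74.945 dB


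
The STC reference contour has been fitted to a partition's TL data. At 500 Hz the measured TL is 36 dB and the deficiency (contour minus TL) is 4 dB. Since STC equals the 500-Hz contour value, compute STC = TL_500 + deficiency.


By ASTM E413, STC = value of the fitted reference contour at 500 Hz.
Contour value at 500 Hz = TL_500 + deficiency = 36 + 4 = 40
STC = 40


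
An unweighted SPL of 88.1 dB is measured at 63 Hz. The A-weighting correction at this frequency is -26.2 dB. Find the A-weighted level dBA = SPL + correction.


A-weighting table: 63 Hz -> -26.2 dB correction
SPL_A = SPL + correction = 88.1 + (-26.2) = 61.9 dBA


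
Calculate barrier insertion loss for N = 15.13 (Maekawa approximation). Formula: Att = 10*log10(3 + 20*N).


3 + 20*N = 3 + 20*15.13 = 305.6
Att = 10*log10(305.6) = 24.852 dB


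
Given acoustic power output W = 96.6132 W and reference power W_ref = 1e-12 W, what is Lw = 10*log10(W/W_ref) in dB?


W / W_ref = 96.6132 / 1e-12 = 9.66132e+13
Lw = 10 * log10(9.66132e+13) = 139.85 dB


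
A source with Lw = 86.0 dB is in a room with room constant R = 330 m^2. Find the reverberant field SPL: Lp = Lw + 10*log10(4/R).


4/R = 4/330 = 0.0121212
Lp = 86.0 + 10*log10(0.0121212) = 66.835 dB


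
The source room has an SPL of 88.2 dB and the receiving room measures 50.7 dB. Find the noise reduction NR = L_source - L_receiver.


NR = L_source - L_receiver (difference between source and receiving room levels)
NR = 88.2 - 50.7 = 37.5 dB


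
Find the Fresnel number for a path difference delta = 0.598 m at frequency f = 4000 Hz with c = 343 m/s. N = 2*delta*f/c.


N = 2*delta*f/c = 2*delta/lambda, where lambda = c/f
lambda = 343 / 4000 = 0.08575 m
N = 2 * 0.598 / 0.08575 = 13.948


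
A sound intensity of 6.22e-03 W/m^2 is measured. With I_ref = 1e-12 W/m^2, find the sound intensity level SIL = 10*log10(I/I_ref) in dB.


I / I_ref = 6.22e-03 / 1e-12 = 6.22e+09
SIL = 10 * log10(6.22e+09) = 97.938 dB


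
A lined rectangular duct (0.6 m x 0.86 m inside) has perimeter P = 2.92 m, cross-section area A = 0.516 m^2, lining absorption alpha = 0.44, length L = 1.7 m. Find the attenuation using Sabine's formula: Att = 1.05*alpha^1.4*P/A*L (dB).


alpha^1.4 = 0.44^1.4 = 0.316835
Attenuation rate = 1.05 * alpha^1.4 * P / A
= 1.05 * 0.316835 * 2.92 / 0.516 = 1.88259 dB/m
Total Att = 1.88259 * 1.7 = 3.2004 dB


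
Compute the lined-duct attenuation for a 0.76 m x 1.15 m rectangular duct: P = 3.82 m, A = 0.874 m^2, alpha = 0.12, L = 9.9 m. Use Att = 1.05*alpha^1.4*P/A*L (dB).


alpha^1.4 = 0.12^1.4 = 0.0513871
Attenuation rate = 1.05 * alpha^1.4 * P / A
= 1.05 * 0.0513871 * 3.82 / 0.874 = 0.235828 dB/m
Total Att = 0.235828 * 9.9 = 2.3347 dB


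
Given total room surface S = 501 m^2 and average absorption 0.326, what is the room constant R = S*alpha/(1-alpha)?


R = 501 * 0.326 / (1 - 0.326) = 242.32 m^2


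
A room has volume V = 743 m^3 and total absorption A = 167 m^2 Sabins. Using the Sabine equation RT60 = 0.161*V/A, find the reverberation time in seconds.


RT60 = 0.161 * 743 / 167 = 0.71631 s


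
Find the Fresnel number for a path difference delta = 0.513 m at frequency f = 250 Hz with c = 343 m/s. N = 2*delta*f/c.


N = 2*delta*f/c = 2*delta/lambda, where lambda = c/f
lambda = 343 / 250 = 1.372 m
N = 2 * 0.513 / 1.372 = 0.74781


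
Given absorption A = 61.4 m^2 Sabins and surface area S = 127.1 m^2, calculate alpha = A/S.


Absorption coefficient = absorbed power / incident power
alpha = A / S = 61.4 / 127.1 = 0.48308


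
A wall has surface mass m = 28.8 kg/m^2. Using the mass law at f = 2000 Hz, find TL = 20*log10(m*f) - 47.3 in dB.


m * f = 28.8 * 2000 = 57600
20*log10(57600) = 95.2084 dB
TL = 95.2084 - 47.3 = 47.908 dB


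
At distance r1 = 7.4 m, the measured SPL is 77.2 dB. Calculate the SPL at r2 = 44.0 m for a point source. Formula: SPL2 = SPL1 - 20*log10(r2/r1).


r2/r1 = 44.0/7.4 = 5.94595
Correction = 20*log10(5.94595) = 15.4844 dB
SPL2 = 77.2 - 15.4844 = 61.716 dB


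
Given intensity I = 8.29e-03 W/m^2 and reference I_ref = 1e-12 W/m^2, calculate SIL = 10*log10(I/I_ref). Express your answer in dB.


I / I_ref = 8.29e-03 / 1e-12 = 8.29e+09
SIL = 10 * log10(8.29e+09) = 99.186 dB


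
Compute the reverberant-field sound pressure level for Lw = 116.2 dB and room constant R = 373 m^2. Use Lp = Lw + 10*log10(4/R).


4/R = 4/373 = 0.0107239
Lp = 116.2 + 10*log10(0.0107239) = 96.504 dB


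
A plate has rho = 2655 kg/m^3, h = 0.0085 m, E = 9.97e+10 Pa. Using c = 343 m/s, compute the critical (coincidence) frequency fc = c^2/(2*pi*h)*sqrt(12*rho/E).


12*rho/E = 12*2655/9.97e+10 = 3.19559e-07
sqrt(12*rho/E) = sqrt(3.19559e-07) = 0.000565295
c^2/(2*pi*h) = 343^2/(2*pi*0.0085) = 2.20287e+06
fc = 2.20287e+06 * 0.000565295 = 1245.3 Hz


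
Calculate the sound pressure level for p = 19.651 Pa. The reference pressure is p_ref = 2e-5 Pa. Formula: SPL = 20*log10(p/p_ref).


p / p_ref = 19.651 / 2e-5 = 982550
SPL = 20 * log10(982550) = 119.85 dB


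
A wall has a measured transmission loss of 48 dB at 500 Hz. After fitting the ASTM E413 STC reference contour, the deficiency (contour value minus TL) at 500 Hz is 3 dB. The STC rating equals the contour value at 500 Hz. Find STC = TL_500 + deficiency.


By ASTM E413, STC = value of the fitted reference contour at 500 Hz.
Contour value at 500 Hz = TL_500 + deficiency = 48 + 3 = 51
STC = 51


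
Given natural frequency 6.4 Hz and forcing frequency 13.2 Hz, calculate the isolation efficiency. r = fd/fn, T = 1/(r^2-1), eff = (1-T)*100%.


r = 13.2 / 6.4 = 2.0625
r^2 - 1 = 2.0625^2 - 1 = 3.25391
T = 1/3.25391 = 0.307323
Efficiency = (1 - 0.307323)*100 = 69.268 %


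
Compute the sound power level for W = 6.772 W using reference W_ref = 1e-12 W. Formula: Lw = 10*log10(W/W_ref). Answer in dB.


W / W_ref = 6.772 / 1e-12 = 6.772e+12
Lw = 10 * log10(6.772e+12) = 128.31 dB


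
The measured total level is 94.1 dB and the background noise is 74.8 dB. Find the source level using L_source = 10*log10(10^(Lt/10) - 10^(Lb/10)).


10^(94.1/10) = 2.5704e+09
10^(74.8/10) = 3.01995e+07
Difference = 2.5704e+09 - 3.01995e+07 = 2.5402e+09
L_source = 10*log10(2.5402e+09) = 94.049 dB


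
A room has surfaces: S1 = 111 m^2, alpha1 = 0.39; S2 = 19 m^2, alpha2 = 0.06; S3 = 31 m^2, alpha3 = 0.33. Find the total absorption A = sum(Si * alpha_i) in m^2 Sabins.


111 * 0.39 = 43.29
19 * 0.06 = 1.14
31 * 0.33 = 10.23
A_total = 43.29 + 1.14 + 10.23 = 54.66 m^2


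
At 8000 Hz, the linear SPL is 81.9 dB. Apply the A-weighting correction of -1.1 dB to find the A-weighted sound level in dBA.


A-weighting table: 8000 Hz -> -1.1 dB correction
SPL_A = SPL + correction = 81.9 + (-1.1) = 80.8 dBA


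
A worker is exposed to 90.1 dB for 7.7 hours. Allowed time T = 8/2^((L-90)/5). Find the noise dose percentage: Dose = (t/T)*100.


T_allowed = 8 / 2^((90.1 - 90)/5) = 7.88986 hr
Dose = 7.7 / 7.88986 * 100 = 97.594 %


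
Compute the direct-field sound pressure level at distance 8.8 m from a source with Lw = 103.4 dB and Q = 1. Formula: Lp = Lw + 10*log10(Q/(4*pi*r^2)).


4*pi*r^2 = 4*pi*8.8^2 = 973.14 m^2
Q / (4*pi*r^2) = 1 / 973.14 = 0.0010276
Lp = 103.4 + 10*log10(0.0010276) = 73.518 dB


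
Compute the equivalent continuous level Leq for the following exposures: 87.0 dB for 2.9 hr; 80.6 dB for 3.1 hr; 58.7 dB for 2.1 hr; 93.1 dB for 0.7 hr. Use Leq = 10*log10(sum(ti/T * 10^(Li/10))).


T_total = 2.9 + 3.1 + 2.1 + 0.7 = 8.8 hr
(2.9/8.8) * 10^(87.0/10) = 1.65164e+08
(3.1/8.8) * 10^(80.6/10) = 4.04463e+07
(2.1/8.8) * 10^(58.7/10) = 176904
(0.7/8.8) * 10^(93.1/10) = 1.62411e+08
Sum = 1.65164e+08 + 4.04463e+07 + 176904 + 1.62411e+08 = 3.68198e+08
Leq = 10*log10(3.68198e+08) = 85.661 dB


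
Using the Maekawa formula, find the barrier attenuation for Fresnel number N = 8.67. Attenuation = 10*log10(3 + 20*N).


3 + 20*N = 3 + 20*8.67 = 176.4
Att = 10*log10(176.4) = 22.465 dB


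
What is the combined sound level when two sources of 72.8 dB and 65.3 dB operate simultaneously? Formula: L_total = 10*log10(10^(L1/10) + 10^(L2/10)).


10^(72.8/10) = 1.90546e+07
10^(65.3/10) = 3.38844e+06
Sum = 1.90546e+07 + 3.38844e+06 = 2.2443e+07
L_total = 10*log10(2.2443e+07) = 73.511 dB


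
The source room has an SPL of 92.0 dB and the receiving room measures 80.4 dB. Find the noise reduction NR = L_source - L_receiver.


NR = L_source - L_receiver (difference between source and receiving room levels)
NR = 92.0 - 80.4 = 11.6 dB


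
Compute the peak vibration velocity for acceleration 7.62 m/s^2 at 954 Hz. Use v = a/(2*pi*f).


omega = 2*pi*f = 2*pi*954 = 5994.16 rad/s
v = a / omega = 7.62 / 5994.16 = 0.0012712 m/s


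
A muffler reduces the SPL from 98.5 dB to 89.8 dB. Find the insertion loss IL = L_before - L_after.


Insertion loss = SPL without muffler - SPL with muffler
IL = 98.5 - 89.8 = 8.7 dB


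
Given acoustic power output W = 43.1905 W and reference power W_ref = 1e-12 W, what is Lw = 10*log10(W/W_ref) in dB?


W / W_ref = 43.1905 / 1e-12 = 4.31905e+13
Lw = 10 * log10(4.31905e+13) = 136.35 dB


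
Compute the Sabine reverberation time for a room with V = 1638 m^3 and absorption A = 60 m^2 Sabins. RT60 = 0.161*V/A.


RT60 = 0.161 * 1638 / 60 = 4.3953 s


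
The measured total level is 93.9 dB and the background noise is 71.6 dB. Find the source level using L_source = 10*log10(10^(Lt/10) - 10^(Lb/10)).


10^(93.9/10) = 2.45471e+09
10^(71.6/10) = 1.44544e+07
Difference = 2.45471e+09 - 1.44544e+07 = 2.44026e+09
L_source = 10*log10(2.44026e+09) = 93.874 dB


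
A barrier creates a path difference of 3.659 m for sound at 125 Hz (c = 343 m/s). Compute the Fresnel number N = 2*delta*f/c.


N = 2*delta*f/c = 2*delta/lambda, where lambda = c/f
lambda = 343 / 125 = 2.744 m
N = 2 * 3.659 / 2.744 = 2.6669


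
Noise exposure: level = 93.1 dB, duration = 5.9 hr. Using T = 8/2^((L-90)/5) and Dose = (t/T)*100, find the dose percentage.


T_allowed = 8 / 2^((93.1 - 90)/5) = 5.20537 hr
Dose = 5.9 / 5.20537 * 100 = 113.34 %


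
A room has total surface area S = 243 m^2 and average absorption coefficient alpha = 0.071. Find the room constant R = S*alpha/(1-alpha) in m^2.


R = 243 * 0.071 / (1 - 0.071) = 18.572 m^2


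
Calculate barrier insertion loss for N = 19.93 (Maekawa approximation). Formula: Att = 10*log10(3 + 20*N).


3 + 20*N = 3 + 20*19.93 = 401.6
Att = 10*log10(401.6) = 26.038 dB


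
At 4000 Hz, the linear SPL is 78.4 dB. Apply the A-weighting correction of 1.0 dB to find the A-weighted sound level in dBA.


A-weighting table: 4000 Hz -> 1.0 dB correction
SPL_A = SPL + correction = 78.4 + (1.0) = 79.4 dBA


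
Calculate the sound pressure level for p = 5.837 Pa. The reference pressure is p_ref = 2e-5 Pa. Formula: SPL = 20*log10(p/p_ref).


p / p_ref = 5.837 / 2e-5 = 291850
SPL = 20 * log10(291850) = 109.3 dB


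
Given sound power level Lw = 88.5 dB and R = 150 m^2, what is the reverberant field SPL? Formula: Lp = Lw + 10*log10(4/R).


4/R = 4/150 = 0.0266667
Lp = 88.5 + 10*log10(0.0266667) = 72.76 dB


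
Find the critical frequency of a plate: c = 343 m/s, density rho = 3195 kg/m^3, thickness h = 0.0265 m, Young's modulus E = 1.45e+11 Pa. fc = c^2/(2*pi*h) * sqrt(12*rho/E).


12*rho/E = 12*3195/1.45e+11 = 2.64414e-07
sqrt(12*rho/E) = sqrt(2.64414e-07) = 0.000514212
c^2/(2*pi*h) = 343^2/(2*pi*0.0265) = 706582
fc = 706582 * 0.000514212 = 363.33 Hz


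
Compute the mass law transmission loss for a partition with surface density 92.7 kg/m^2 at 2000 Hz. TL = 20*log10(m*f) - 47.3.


m * f = 92.7 * 2000 = 185400
20*log10(185400) = 105.362 dB
TL = 105.362 - 47.3 = 58.062 dB


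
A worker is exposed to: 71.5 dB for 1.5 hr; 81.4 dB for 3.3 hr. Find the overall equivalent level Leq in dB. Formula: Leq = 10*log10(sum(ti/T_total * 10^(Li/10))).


T_total = 1.5 + 3.3 = 4.8 hr
(1.5/4.8) * 10^(71.5/10) = 4.41418e+06
(3.3/4.8) * 10^(81.4/10) = 9.49014e+07
Sum = 4.41418e+06 + 9.49014e+07 = 9.93156e+07
Leq = 10*log10(9.93156e+07) = 79.97 dB


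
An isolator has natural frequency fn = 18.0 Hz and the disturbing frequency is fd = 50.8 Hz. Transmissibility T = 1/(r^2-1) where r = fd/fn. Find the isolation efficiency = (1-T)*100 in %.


r = 50.8 / 18.0 = 2.82222
r^2 - 1 = 2.82222^2 - 1 = 6.96493
T = 1/6.96493 = 0.143576
Efficiency = (1 - 0.143576)*100 = 85.642 %


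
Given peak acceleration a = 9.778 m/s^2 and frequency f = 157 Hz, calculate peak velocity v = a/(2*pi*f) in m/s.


omega = 2*pi*f = 2*pi*157 = 986.46 rad/s
v = a / omega = 9.778 / 986.46 = 0.0099122 m/s


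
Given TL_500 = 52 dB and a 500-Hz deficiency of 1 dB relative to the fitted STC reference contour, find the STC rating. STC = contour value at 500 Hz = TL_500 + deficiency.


By ASTM E413, STC = value of the fitted reference contour at 500 Hz.
Contour value at 500 Hz = TL_500 + deficiency = 52 + 1 = 53
STC = 53


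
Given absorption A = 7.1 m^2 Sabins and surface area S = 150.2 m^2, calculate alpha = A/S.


Absorption coefficient = absorbed power / incident power
alpha = A / S = 7.1 / 150.2 = 0.04727


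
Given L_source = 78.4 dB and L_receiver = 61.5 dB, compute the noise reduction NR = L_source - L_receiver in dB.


NR = L_source - L_receiver (difference between source and receiving room levels)
NR = 78.4 - 61.5 = 16.9 dB


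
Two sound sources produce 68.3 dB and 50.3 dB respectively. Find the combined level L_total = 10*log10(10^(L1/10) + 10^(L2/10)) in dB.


10^(68.3/10) = 6.76083e+06
10^(50.3/10) = 107152
Sum = 6.76083e+06 + 107152 = 6.86798e+06
L_total = 10*log10(6.86798e+06) = 68.368 dB


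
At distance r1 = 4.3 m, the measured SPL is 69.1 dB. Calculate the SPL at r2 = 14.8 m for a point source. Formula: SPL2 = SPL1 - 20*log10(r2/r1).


r2/r1 = 14.8/4.3 = 3.44186
Correction = 20*log10(3.44186) = 10.7359 dB
SPL2 = 69.1 - 10.7359 = 58.364 dB


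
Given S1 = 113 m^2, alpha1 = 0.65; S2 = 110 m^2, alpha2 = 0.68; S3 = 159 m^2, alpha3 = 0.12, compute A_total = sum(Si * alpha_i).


113 * 0.65 = 73.45
110 * 0.68 = 74.8
159 * 0.12 = 19.08
A_total = 73.45 + 74.8 + 19.08 = 167.33 m^2


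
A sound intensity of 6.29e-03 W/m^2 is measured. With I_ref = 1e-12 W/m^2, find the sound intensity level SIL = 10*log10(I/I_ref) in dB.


I / I_ref = 6.29e-03 / 1e-12 = 6.29e+09
SIL = 10 * log10(6.29e+09) = 97.987 dB


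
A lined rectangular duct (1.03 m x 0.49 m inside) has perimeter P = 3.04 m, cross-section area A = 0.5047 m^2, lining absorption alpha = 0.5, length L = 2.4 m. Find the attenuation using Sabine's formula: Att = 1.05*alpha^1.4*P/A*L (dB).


alpha^1.4 = 0.5^1.4 = 0.378929
Attenuation rate = 1.05 * alpha^1.4 * P / A
= 1.05 * 0.378929 * 3.04 / 0.5047 = 2.39656 dB/m
Total Att = 2.39656 * 2.4 = 5.7517 dB


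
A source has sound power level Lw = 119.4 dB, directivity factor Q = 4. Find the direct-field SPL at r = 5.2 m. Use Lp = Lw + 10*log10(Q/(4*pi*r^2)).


4*pi*r^2 = 4*pi*5.2^2 = 339.795 m^2
Q / (4*pi*r^2) = 4 / 339.795 = 0.0117718
Lp = 119.4 + 10*log10(0.0117718) = 100.11 dB


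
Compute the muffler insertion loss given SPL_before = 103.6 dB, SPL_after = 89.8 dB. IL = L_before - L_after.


Insertion loss = SPL without muffler - SPL with muffler
IL = 103.6 - 89.8 = 13.8 dB


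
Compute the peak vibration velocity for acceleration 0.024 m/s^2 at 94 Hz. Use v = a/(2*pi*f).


omega = 2*pi*f = 2*pi*94 = 590.619 rad/s
v = a / omega = 0.024 / 590.619 = 4.0635e-05 m/s


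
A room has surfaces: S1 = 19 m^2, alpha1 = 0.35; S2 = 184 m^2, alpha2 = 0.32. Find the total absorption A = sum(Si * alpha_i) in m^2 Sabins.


19 * 0.35 = 6.65
184 * 0.32 = 58.88
A_total = 6.65 + 58.88 = 65.53 m^2


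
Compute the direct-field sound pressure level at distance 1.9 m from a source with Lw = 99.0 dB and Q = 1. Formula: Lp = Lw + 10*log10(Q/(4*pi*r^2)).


4*pi*r^2 = 4*pi*1.9^2 = 45.3646 m^2
Q / (4*pi*r^2) = 1 / 45.3646 = 0.0220436
Lp = 99.0 + 10*log10(0.0220436) = 82.433 dB


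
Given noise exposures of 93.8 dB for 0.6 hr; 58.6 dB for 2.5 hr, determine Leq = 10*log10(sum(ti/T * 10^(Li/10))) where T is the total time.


T_total = 0.6 + 2.5 = 3.1 hr
(0.6/3.1) * 10^(93.8/10) = 4.6429e+08
(2.5/3.1) * 10^(58.6/10) = 584223
Sum = 4.6429e+08 + 584223 = 4.64874e+08
Leq = 10*log10(4.64874e+08) = 86.673 dB


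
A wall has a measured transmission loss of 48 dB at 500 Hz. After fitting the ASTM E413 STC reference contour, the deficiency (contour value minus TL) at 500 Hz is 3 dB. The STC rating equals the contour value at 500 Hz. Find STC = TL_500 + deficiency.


By ASTM E413, STC = value of the fitted reference contour at 500 Hz.
Contour value at 500 Hz = TL_500 + deficiency = 48 + 3 = 51
STC = 51


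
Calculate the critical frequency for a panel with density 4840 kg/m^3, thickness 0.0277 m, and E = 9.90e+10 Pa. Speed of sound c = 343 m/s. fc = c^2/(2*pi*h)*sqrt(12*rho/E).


12*rho/E = 12*4840/9.90e+10 = 5.86667e-07
sqrt(12*rho/E) = sqrt(5.86667e-07) = 0.000765942
c^2/(2*pi*h) = 343^2/(2*pi*0.0277) = 675972
fc = 675972 * 0.000765942 = 517.76 Hz


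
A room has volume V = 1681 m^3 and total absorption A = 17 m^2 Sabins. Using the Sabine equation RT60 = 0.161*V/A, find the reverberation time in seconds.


RT60 = 0.161 * 1681 / 17 = 15.92 s


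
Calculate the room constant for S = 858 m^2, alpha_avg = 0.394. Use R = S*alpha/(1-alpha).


R = 858 * 0.394 / (1 - 0.394) = 557.84 m^2


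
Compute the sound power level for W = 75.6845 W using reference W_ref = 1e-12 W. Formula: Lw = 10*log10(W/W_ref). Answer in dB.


W / W_ref = 75.6845 / 1e-12 = 7.56845e+13
Lw = 10 * log10(7.56845e+13) = 138.79 dB


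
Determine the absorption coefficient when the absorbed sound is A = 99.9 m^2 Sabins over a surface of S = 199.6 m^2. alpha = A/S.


Absorption coefficient = absorbed power / incident power
alpha = A / S = 99.9 / 199.6 = 0.5005


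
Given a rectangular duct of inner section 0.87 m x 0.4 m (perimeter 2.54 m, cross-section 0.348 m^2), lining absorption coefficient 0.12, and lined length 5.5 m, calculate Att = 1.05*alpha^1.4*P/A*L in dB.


alpha^1.4 = 0.12^1.4 = 0.0513871
Attenuation rate = 1.05 * alpha^1.4 * P / A
= 1.05 * 0.0513871 * 2.54 / 0.348 = 0.39382 dB/m
Total Att = 0.39382 * 5.5 = 2.166 dB


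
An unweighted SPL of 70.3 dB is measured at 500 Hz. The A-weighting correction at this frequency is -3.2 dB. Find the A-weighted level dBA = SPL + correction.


A-weighting table: 500 Hz -> -3.2 dB correction
SPL_A = SPL + correction = 70.3 + (-3.2) = 67.1 dBA


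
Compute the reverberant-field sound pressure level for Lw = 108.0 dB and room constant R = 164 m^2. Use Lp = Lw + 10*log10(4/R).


4/R = 4/164 = 0.0243902
Lp = 108.0 + 10*log10(0.0243902) = 91.872 dB


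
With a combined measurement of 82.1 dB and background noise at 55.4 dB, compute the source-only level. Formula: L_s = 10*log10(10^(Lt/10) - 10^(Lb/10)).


10^(82.1/10) = 1.62181e+08
10^(55.4/10) = 346737
Difference = 1.62181e+08 - 346737 = 1.61834e+08
L_source = 10*log10(1.61834e+08) = 82.091 dB


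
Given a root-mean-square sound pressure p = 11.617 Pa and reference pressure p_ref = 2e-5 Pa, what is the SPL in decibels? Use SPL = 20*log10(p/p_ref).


p / p_ref = 11.617 / 2e-5 = 580850
SPL = 20 * log10(580850) = 115.28 dB


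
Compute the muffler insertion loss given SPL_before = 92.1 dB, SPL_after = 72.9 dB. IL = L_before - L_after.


Insertion loss = SPL without muffler - SPL with muffler
IL = 92.1 - 72.9 = 19.2 dB


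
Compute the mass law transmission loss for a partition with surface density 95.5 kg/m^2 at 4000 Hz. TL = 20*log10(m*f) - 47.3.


m * f = 95.5 * 4000 = 382000
20*log10(382000) = 111.641 dB
TL = 111.641 - 47.3 = 64.341 dB


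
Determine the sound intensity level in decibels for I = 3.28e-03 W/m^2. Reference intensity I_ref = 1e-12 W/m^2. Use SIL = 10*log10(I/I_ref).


I / I_ref = 3.28e-03 / 1e-12 = 3.28e+09
SIL = 10 * log10(3.28e+09) = 95.159 dB


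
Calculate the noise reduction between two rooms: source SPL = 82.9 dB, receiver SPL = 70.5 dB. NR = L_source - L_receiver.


NR = L_source - L_receiver (difference between source and receiving room levels)
NR = 82.9 - 70.5 = 12.4 dB


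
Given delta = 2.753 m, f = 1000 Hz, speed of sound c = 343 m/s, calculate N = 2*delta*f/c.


N = 2*delta*f/c = 2*delta/lambda, where lambda = c/f
lambda = 343 / 1000 = 0.343 m
N = 2 * 2.753 / 0.343 = 16.052


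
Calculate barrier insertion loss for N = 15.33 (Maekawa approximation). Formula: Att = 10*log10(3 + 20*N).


3 + 20*N = 3 + 20*15.33 = 309.6
Att = 10*log10(309.6) = 24.908 dB


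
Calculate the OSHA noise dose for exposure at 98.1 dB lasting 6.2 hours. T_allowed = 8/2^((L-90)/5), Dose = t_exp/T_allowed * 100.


T_allowed = 8 / 2^((98.1 - 90)/5) = 2.60268 hr
Dose = 6.2 / 2.60268 * 100 = 238.22 %


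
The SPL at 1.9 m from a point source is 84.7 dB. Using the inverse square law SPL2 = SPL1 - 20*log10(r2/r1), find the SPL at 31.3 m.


r2/r1 = 31.3/1.9 = 16.4737
Correction = 20*log10(16.4737) = 24.3358 dB
SPL2 = 84.7 - 24.3358 = 60.364 dB


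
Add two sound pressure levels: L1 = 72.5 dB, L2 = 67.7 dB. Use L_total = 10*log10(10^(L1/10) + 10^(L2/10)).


10^(72.5/10) = 1.77828e+07
10^(67.7/10) = 5.88844e+06
Sum = 1.77828e+07 + 5.88844e+06 = 2.36712e+07
L_total = 10*log10(2.36712e+07) = 73.742 dB


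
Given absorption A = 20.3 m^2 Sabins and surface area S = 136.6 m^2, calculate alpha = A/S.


Absorption coefficient = absorbed power / incident power
alpha = A / S = 20.3 / 136.6 = 0.14861


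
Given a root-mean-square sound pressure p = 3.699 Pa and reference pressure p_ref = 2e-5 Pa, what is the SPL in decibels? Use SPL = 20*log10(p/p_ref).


p / p_ref = 3.699 / 2e-5 = 184950
SPL = 20 * log10(184950) = 105.34 dB


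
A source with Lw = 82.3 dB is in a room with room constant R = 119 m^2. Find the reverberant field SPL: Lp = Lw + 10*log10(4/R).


4/R = 4/119 = 0.0336134
Lp = 82.3 + 10*log10(0.0336134) = 67.565 dB


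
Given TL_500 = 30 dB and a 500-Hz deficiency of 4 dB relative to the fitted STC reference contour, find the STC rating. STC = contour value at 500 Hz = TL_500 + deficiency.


By ASTM E413, STC = value of the fitted reference contour at 500 Hz.
Contour value at 500 Hz = TL_500 + deficiency = 30 + 4 = 34
STC = 34


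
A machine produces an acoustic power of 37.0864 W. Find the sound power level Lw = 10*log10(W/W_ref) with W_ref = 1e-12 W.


W / W_ref = 37.0864 / 1e-12 = 3.70864e+13
Lw = 10 * log10(3.70864e+13) = 135.69 dB


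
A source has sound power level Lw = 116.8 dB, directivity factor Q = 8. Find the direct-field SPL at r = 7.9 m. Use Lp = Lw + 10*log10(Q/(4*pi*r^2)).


4*pi*r^2 = 4*pi*7.9^2 = 784.267 m^2
Q / (4*pi*r^2) = 8 / 784.267 = 0.0102006
Lp = 116.8 + 10*log10(0.0102006) = 96.886 dB


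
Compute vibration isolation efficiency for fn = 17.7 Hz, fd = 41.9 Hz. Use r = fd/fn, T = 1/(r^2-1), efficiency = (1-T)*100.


r = 41.9 / 17.7 = 2.36723
r^2 - 1 = 2.36723^2 - 1 = 4.60378
T = 1/4.60378 = 0.217213
Efficiency = (1 - 0.217213)*100 = 78.279 %


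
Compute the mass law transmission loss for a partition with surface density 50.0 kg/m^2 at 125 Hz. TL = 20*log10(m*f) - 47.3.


m * f = 50.0 * 125 = 6250
20*log10(6250) = 75.9176 dB
TL = 75.9176 - 47.3 = 28.618 dB


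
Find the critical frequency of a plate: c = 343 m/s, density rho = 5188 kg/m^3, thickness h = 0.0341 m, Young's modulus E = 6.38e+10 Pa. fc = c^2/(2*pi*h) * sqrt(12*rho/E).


12*rho/E = 12*5188/6.38e+10 = 9.75799e-07
sqrt(12*rho/E) = sqrt(9.75799e-07) = 0.000987825
c^2/(2*pi*h) = 343^2/(2*pi*0.0341) = 549103
fc = 549103 * 0.000987825 = 542.42 Hz


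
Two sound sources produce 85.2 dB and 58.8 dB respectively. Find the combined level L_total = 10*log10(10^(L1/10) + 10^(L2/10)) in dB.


10^(85.2/10) = 3.31131e+08
10^(58.8/10) = 758578
Sum = 3.31131e+08 + 758578 = 3.3189e+08
L_total = 10*log10(3.3189e+08) = 85.21 dB


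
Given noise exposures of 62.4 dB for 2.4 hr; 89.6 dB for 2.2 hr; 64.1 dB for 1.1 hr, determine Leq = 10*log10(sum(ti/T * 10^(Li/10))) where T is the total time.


T_total = 2.4 + 2.2 + 1.1 = 5.7 hr
(2.4/5.7) * 10^(62.4/10) = 731706
(2.2/5.7) * 10^(89.6/10) = 3.52004e+08
(1.1/5.7) * 10^(64.1/10) = 496041
Sum = 731706 + 3.52004e+08 + 496041 = 3.53232e+08
Leq = 10*log10(3.53232e+08) = 85.481 dB


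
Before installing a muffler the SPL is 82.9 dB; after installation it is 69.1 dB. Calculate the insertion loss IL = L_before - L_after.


Insertion loss = SPL without muffler - SPL with muffler
IL = 82.9 - 69.1 = 13.8 dB


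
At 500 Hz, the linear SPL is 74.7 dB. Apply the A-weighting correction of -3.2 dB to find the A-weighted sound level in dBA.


A-weighting table: 500 Hz -> -3.2 dB correction
SPL_A = SPL + correction = 74.7 + (-3.2) = 71.5 dBA


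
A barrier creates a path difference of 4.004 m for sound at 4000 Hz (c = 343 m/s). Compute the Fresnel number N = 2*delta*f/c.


N = 2*delta*f/c = 2*delta/lambda, where lambda = c/f
lambda = 343 / 4000 = 0.08575 m
N = 2 * 4.004 / 0.08575 = 93.388


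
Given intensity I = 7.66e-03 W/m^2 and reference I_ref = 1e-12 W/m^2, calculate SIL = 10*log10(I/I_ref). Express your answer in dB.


I / I_ref = 7.66e-03 / 1e-12 = 7.66e+09
SIL = 10 * log10(7.66e+09) = 98.842 dB


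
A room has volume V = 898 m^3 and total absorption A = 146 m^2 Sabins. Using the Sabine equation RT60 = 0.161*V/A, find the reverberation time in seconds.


RT60 = 0.161 * 898 / 146 = 0.99026 s


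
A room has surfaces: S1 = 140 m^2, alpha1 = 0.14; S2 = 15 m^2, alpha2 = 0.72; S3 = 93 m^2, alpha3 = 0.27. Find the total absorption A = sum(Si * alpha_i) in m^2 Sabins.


140 * 0.14 = 19.6
15 * 0.72 = 10.8
93 * 0.27 = 25.11
A_total = 19.6 + 10.8 + 25.11 = 55.51 m^2


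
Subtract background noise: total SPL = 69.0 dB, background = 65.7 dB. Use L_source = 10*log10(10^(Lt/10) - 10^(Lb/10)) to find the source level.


10^(69.0/10) = 7.94328e+06
10^(65.7/10) = 3.71535e+06
Difference = 7.94328e+06 - 3.71535e+06 = 4.22793e+06
L_source = 10*log10(4.22793e+06) = 66.261 dB


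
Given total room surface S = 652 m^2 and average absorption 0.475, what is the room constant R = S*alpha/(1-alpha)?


R = 652 * 0.475 / (1 - 0.475) = 589.9 m^2


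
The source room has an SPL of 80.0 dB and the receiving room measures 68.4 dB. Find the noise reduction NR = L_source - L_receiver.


NR = L_source - L_receiver (difference between source and receiving room levels)
NR = 80.0 - 68.4 = 11.6 dB


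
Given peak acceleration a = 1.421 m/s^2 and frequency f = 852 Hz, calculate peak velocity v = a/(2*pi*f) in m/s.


omega = 2*pi*f = 2*pi*852 = 5353.27 rad/s
v = a / omega = 1.421 / 5353.27 = 0.00026545 m/s


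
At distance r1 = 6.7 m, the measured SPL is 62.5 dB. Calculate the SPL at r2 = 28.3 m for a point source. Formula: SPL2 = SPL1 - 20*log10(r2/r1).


r2/r1 = 28.3/6.7 = 4.22388
Correction = 20*log10(4.22388) = 12.5142 dB
SPL2 = 62.5 - 12.5142 = 49.986 dB


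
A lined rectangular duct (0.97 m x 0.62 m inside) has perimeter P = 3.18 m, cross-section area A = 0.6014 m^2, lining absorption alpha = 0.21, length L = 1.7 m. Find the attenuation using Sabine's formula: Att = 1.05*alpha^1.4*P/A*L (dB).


alpha^1.4 = 0.21^1.4 = 0.112488
Attenuation rate = 1.05 * alpha^1.4 * P / A
= 1.05 * 0.112488 * 3.18 / 0.6014 = 0.624538 dB/m
Total Att = 0.624538 * 1.7 = 1.0617 dB


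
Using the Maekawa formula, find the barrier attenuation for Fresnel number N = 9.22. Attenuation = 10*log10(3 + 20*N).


3 + 20*N = 3 + 20*9.22 = 187.4
Att = 10*log10(187.4) = 22.728 dB


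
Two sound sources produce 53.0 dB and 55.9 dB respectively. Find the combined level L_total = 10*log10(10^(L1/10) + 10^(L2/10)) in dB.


10^(53.0/10) = 199526
10^(55.9/10) = 389045
Sum = 199526 + 389045 = 588571
L_total = 10*log10(588571) = 57.698 dB


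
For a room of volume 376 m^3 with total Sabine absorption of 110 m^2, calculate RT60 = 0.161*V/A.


RT60 = 0.161 * 376 / 110 = 0.55033 s


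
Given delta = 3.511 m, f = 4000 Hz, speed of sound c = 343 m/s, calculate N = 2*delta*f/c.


N = 2*delta*f/c = 2*delta/lambda, where lambda = c/f
lambda = 343 / 4000 = 0.08575 m
N = 2 * 3.511 / 0.08575 = 81.889


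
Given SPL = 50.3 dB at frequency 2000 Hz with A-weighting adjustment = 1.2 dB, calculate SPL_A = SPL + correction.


A-weighting table: 2000 Hz -> 1.2 dB correction
SPL_A = SPL + correction = 50.3 + (1.2) = 51.5 dBA


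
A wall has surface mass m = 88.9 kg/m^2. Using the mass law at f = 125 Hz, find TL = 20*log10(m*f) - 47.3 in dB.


m * f = 88.9 * 125 = 11112.5
20*log10(11112.5) = 80.9162 dB
TL = 80.9162 - 47.3 = 33.616 dB


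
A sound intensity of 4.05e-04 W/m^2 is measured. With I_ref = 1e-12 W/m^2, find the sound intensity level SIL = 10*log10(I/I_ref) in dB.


I / I_ref = 4.05e-04 / 1e-12 = 4.05e+08
SIL = 10 * log10(4.05e+08) = 86.075 dB


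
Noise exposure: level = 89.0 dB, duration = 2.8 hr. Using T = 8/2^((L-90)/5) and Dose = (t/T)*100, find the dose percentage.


T_allowed = 8 / 2^((89.0 - 90)/5) = 9.18959 hr
Dose = 2.8 / 9.18959 * 100 = 30.469 %


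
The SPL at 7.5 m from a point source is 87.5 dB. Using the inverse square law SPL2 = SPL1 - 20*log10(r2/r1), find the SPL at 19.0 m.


r2/r1 = 19.0/7.5 = 2.53333
Correction = 20*log10(2.53333) = 8.07384 dB
SPL2 = 87.5 - 8.07384 = 79.426 dB
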